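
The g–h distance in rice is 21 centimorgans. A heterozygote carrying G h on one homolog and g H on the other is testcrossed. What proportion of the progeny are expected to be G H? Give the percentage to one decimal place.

A map distance of 21 centimorgans corresponds to a recombination frequency of 0.210.
The F1 is G h / g H, so G H is a recombinant gamete class with expected frequency r/2 = 0.210/2 = 0.1050.
That is 0.1050 = 10.5% of the progeny.

10.5%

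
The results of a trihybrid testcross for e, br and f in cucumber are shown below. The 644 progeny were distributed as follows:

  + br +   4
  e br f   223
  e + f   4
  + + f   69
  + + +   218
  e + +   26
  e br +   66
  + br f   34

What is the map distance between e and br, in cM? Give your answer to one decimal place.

The two most frequent reciprocal classes, + + + and e br f, are the parental types, so the F1 was + + + / e br f.
The two rarest classes, + br + and e + f, are the double crossovers. Comparing them with the parentals, only the br allele has switched, so br is the middle locus and the order is f – br – e.
Crossovers in the br–e interval produce the single-crossover classes e + + and + br f (26 + 34 = 60) plus the double crossovers (8).
RF(br–e) = (60 + 8) / 644 = 68/644 = 0.1056 → 10.6 cM.

10.6 cM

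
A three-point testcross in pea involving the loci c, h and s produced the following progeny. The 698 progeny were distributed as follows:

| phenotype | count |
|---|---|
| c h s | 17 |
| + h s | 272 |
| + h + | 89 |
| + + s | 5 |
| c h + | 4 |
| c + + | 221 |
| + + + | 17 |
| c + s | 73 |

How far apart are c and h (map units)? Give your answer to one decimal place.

6.2 map units

The two most frequent reciprocal classes, + h s and c + +, are the parental types, so the F1 was + h s / c + +.
The two rarest classes, + + s and c h +, are the double crossovers. Comparing them with the parentals, only the h allele has switched, so h is the middle locus and the order is c – h – s.
Crossovers in the c–h interval produce the single-crossover classes c h s and + + + (17 + 17 = 34) plus the double crossovers (9).
RF(c–h) = (34 + 9) / 698 = 43/698 = 0.0616 → 6.2 map units.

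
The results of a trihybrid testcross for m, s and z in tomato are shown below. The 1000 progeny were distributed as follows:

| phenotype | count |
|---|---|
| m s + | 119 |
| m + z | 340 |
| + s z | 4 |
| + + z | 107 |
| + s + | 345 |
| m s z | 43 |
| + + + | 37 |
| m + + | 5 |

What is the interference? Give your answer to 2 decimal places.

The two most frequent reciprocal classes, m + z and + s +, are the parental types, so the F1 was m + z / + s +.
The two rarest classes, m + + and + s z, are the double crossovers. Comparing them with the parentals, only the z allele has switched, so z is the middle locus and the order is s – z – m.
s–z: (80 + 9)/1000 = 0.0890; z–m: (226 + 9)/1000 = 0.2350.
Expected DCO frequency = 0.0890 × 0.2350 ≈ 0.02091; observed = 9/1000 ≈ 0.00900.
Coefficient of coincidence = 0.00900/0.02091 ≈ 0.43; interference = 1 − 0.43 = 0.57.

0.57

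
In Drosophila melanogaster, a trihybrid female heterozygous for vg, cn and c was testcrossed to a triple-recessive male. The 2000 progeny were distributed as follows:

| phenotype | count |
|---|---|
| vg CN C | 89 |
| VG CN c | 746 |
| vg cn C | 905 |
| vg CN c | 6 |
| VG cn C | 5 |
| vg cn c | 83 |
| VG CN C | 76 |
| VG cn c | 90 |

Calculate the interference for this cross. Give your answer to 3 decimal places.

0.319

The two most frequent reciprocal classes, vg cn C and VG CN c, are the parental types, so the F1 was vg cn C / VG CN c.
The two rarest classes, VG cn C and vg CN c, are the double crossovers. Comparing them with the parentals, only the vg allele has switched, so vg is the middle locus and the order is cn – vg – c.
cn–vg: (179 + 11)/2000 = 0.0950; vg–c: (159 + 11)/2000 = 0.0850.
Expected DCO frequency = 0.0950 × 0.0850 ≈ 0.00808; observed = 11/2000 ≈ 0.00550.
Coefficient of coincidence = 0.00550/0.00808 ≈ 0.681; interference = 1 − 0.681 = 0.319.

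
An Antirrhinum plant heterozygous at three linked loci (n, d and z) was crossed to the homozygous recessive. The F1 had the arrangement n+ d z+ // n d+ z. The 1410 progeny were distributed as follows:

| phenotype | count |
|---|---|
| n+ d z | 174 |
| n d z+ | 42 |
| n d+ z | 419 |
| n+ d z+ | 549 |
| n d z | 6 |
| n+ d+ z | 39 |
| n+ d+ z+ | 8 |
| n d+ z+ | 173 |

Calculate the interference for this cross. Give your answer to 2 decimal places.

0.42

The two rarest classes, n+ d+ z+ and n d z, are the double crossovers. Comparing them with the parentals, only the d allele has switched, so d is the middle locus and the order is z – d – n.
z–d: (347 + 14)/1410 = 0.2560; d–n: (81 + 14)/1410 = 0.0674.
Expected DCO frequency = 0.2560 × 0.0674 ≈ 0.01725; observed = 14/1410 ≈ 0.00993.
Coefficient of coincidence = 0.00993/0.01725 ≈ 0.58; interference = 1 − 0.58 = 0.42.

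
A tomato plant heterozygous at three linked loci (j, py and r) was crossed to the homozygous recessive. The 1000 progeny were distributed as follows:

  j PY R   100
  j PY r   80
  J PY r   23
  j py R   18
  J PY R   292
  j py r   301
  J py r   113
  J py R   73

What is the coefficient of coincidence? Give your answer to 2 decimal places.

The two most frequent reciprocal classes, j py r and J PY R, are the parental types, so the F1 was j py r / J PY R.
The two rarest classes, j py R and J PY r, are the double crossovers. Comparing them with the parentals, only the r allele has switched, so r is the middle locus and the order is j – r – py.
j–r: (213 + 41)/1000 = 0.2540; r–py: (153 + 41)/1000 = 0.1940.
Expected DCO frequency = 0.2540 × 0.1940 ≈ 0.04928; observed = 41/1000 ≈ 0.04100.
Coefficient of coincidence = 0.04100/0.04928 ≈ 0.83.

0.83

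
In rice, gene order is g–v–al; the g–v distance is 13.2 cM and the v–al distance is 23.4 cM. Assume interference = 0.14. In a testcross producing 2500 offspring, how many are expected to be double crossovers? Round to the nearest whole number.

Map distances give recombination frequencies of 0.132 and 0.234 for the two intervals.
With interference 0.14 (so coincidence = 0.86), expected double-crossover frequency = 0.132 × 0.234 × 0.86 = 0.02656.
Expected number = 0.02656 × 2500 = 66.41 ≈ 66.

66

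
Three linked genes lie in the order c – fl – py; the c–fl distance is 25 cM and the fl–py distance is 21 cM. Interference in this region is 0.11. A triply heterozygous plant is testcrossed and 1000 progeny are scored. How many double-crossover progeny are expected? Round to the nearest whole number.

Map distances give recombination frequencies of 0.250 and 0.210 for the two intervals.
With interference 0.11 (so coincidence = 0.89), expected double-crossover frequency = 0.250 × 0.210 × 0.89 = 0.04672.
Expected number = 0.04672 × 1000 = 46.72 ≈ 47.

47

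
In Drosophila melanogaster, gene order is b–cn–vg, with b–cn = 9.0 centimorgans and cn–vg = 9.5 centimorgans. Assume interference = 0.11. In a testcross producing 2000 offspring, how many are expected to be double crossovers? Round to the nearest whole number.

15

Map distances give recombination frequencies of 0.090 and 0.095 for the two intervals.
With interference 0.11 (so coincidence = 0.89), expected double-crossover frequency = 0.090 × 0.095 × 0.89 = 0.00761.
Expected number = 0.00761 × 2000 = 15.22 ≈ 15.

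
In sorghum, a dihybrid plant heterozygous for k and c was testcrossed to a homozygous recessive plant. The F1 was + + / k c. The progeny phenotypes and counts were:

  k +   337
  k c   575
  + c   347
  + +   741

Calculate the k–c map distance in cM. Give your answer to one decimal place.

The recombinant classes are + c and k +: 347 + 337 = 684.
Recombination frequency = 684/2000 = 0.3420 ≈ 34.2%, i.e. 34.2 cM.

34.2 cM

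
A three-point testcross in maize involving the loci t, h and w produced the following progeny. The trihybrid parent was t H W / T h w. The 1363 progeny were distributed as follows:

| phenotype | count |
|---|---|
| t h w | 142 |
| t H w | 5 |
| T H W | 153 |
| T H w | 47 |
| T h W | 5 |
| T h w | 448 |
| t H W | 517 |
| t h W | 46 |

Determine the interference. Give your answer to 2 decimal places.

0.57

The two rarest classes, t H w and T h W, are the double crossovers. Comparing them with the parentals, only the w allele has switched, so w is the middle locus and the order is h – w – t.
h–w: (93 + 10)/1363 = 0.0756; w–t: (295 + 10)/1363 = 0.2238.
Expected DCO frequency = 0.0756 × 0.2238 ≈ 0.01692; observed = 10/1363 ≈ 0.00734.
Coefficient of coincidence = 0.00734/0.01692 ≈ 0.43; interference = 1 − 0.43 = 0.57.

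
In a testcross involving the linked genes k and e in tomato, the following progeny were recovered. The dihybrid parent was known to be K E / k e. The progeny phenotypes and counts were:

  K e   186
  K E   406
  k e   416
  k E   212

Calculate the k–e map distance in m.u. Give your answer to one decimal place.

The recombinant classes are K e and k E: 186 + 212 = 398.
Recombination frequency = 398/1220 = 0.3262 ≈ 32.6%, i.e. 32.6 m.u.

32.6 m.u.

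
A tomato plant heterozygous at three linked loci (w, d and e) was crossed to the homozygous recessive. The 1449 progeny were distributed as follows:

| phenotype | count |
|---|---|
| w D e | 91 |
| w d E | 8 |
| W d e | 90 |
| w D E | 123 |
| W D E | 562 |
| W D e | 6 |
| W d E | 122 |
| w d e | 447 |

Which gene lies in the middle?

The two most frequent reciprocal classes, w d e and W D E, are the parental types, so the F1 was w d e / W D E.
The two rarest classes, w d E and W D e, are the double crossovers. Comparing them with the parentals, only the e allele has switched, so e is the middle locus and the order is w – e – d.

e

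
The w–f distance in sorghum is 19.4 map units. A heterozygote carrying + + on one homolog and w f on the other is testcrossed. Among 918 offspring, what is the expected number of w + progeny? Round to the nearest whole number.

89

A map distance of 19.4 map units corresponds to a recombination frequency of 0.194.
The F1 is + + / w f, so w + is a recombinant gamete class with expected frequency r/2 = 0.194/2 = 0.0970.
Expected number = 0.0970 × 918 = 89.05 ≈ 89.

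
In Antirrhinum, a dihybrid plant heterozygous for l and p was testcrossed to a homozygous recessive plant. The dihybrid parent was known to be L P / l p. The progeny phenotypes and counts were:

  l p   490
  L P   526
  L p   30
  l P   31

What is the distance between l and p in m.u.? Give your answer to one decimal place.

5.7 m.u.

The recombinant classes are L p and l P: 30 + 31 = 61.
Recombination frequency = 61/1077 = 0.0566 ≈ 5.7%, i.e. 5.7 m.u.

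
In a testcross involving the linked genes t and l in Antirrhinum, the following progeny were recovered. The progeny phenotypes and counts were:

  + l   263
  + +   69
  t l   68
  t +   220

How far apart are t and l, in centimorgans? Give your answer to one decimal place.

The two most frequent classes, + l (263) and t + (220), are the parental types, so the F1 was + l / t +.
The recombinant classes are + + and t l: 69 + 68 = 137.
Recombination frequency = 137/620 = 0.2210 ≈ 22.1%, i.e. 22.1 centimorgans.

22.1 centimorgans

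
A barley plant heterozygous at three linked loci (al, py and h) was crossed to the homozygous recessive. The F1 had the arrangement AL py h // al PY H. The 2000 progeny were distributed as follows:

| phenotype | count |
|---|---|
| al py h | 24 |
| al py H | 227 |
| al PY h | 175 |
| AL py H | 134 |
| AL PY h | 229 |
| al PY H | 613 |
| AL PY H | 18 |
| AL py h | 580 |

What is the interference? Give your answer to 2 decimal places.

The two rarest classes, al py h and AL PY H, are the double crossovers. Comparing them with the parentals, only the al allele has switched, so al is the middle locus and the order is py – al – h.
py–al: (456 + 42)/2000 = 0.2490; al–h: (309 + 42)/2000 = 0.1755.
Expected DCO frequency = 0.2490 × 0.1755 ≈ 0.04370; observed = 42/2000 ≈ 0.02100.
Coefficient of coincidence = 0.02100/0.04370 ≈ 0.48; interference = 1 − 0.48 = 0.52.

0.52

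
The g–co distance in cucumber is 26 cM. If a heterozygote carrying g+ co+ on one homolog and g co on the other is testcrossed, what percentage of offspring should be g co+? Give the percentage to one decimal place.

A map distance of 26 cM corresponds to a recombination frequency of 0.260.
The F1 is g+ co+ / g co, so g co+ is a recombinant gamete class with expected frequency r/2 = 0.260/2 = 0.1300.
That is 0.1300 = 13.0% of the progeny.

13.0%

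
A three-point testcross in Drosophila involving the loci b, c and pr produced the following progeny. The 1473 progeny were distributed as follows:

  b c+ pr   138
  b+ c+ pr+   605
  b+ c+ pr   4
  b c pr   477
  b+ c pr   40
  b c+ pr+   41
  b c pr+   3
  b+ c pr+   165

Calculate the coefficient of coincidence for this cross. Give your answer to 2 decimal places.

0.38

The two most frequent reciprocal classes, b+ c+ pr+ and b c pr, are the parental types, so the F1 was b+ c+ pr+ / b c pr.
The two rarest classes, b+ c+ pr and b c pr+, are the double crossovers. Comparing them with the parentals, only the pr allele has switched, so pr is the middle locus and the order is b – pr – c.
b–pr: (81 + 7)/1473 = 0.0597; pr–c: (303 + 7)/1473 = 0.2105.
Expected DCO frequency = 0.0597 × 0.2105 ≈ 0.01257; observed = 7/1473 ≈ 0.00475.
Coefficient of coincidence = 0.00475/0.01257 ≈ 0.38.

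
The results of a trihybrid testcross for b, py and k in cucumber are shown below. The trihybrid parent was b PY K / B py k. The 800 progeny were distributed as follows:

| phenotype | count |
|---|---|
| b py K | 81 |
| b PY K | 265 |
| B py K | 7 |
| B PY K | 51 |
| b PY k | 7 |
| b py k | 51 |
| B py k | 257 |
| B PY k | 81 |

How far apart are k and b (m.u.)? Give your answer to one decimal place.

The two rarest classes, b PY k and B py K, are the double crossovers. Comparing them with the parentals, only the k allele has switched, so k is the middle locus and the order is py – k – b.
Crossovers in the k–b interval produce the single-crossover classes B PY K and b py k (51 + 51 = 102) plus the double crossovers (14).
RF(k–b) = (102 + 14) / 800 = 116/800 = 0.1450 → 14.5 m.u.

14.5 m.u.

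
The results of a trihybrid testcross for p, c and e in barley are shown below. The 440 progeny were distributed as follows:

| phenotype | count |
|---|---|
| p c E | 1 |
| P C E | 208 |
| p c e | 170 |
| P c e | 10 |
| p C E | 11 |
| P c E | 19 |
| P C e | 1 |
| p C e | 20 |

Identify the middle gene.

e

The two most frequent reciprocal classes, p c e and P C E, are the parental types, so the F1 was p c e / P C E.
The two rarest classes, p c E and P C e, are the double crossovers. Comparing them with the parentals, only the e allele has switched, so e is the middle locus and the order is p – e – c.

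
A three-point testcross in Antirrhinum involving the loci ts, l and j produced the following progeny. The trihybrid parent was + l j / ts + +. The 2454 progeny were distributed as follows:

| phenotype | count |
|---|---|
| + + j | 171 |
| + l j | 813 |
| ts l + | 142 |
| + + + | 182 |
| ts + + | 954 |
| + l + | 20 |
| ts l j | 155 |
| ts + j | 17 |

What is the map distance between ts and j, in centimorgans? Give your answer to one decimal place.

15.2 centimorgans

The two rarest classes, + l + and ts + j, are the double crossovers. Comparing them with the parentals, only the j allele has switched, so j is the middle locus and the order is l – j – ts.
Crossovers in the j–ts interval produce the single-crossover classes ts l j and + + + (155 + 182 = 337) plus the double crossovers (37).
RF(j–ts) = (337 + 37) / 2454 = 374/2454 = 0.1524 → 15.2 centimorgans.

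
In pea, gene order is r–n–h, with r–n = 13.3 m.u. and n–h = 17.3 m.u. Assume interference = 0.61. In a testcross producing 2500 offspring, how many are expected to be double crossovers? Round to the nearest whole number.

22

Map distances give recombination frequencies of 0.133 and 0.173 for the two intervals.
With interference 0.61 (so coincidence = 0.39), expected double-crossover frequency = 0.133 × 0.173 × 0.39 = 0.00897.
Expected number = 0.00897 × 2500 = 22.43 ≈ 22.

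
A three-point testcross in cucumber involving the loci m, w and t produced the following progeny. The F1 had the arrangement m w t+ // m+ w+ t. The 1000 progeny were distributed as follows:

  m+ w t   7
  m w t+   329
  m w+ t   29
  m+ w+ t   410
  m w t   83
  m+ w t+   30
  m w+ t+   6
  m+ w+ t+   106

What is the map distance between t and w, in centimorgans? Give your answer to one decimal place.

The two rarest classes, m w+ t+ and m+ w t, are the double crossovers. Comparing them with the parentals, only the w allele has switched, so w is the middle locus and the order is t – w – m.
Crossovers in the t–w interval produce the single-crossover classes m w t and m+ w+ t+ (83 + 106 = 189) plus the double crossovers (13).
RF(t–w) = (189 + 13) / 1000 = 202/1000 = 0.2020 → 20.2 centimorgans.

20.2 centimorgans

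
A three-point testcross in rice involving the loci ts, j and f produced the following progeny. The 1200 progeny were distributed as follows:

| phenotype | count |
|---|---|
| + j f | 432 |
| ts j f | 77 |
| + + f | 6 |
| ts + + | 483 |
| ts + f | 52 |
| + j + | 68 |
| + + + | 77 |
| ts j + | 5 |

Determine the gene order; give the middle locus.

j

The two most frequent reciprocal classes, + j f and ts + +, are the parental types, so the F1 was + j f / ts + +.
The two rarest classes, + + f and ts j +, are the double crossovers. Comparing them with the parentals, only the j allele has switched, so j is the middle locus and the order is ts – j – f.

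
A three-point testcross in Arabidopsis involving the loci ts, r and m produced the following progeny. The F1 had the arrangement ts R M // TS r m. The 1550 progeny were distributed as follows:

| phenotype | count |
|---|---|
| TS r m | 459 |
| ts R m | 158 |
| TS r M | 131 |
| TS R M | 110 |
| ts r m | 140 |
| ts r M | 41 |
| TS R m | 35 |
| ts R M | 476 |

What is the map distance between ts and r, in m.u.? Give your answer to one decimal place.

The two rarest classes, ts r M and TS R m, are the double crossovers. Comparing them with the parentals, only the r allele has switched, so r is the middle locus and the order is m – r – ts.
Crossovers in the r–ts interval produce the single-crossover classes TS R M and ts r m (110 + 140 = 250) plus the double crossovers (76).
RF(r–ts) = (250 + 76) / 1550 = 326/1550 = 0.2103 → 21.0 m.u.

21.0 m.u.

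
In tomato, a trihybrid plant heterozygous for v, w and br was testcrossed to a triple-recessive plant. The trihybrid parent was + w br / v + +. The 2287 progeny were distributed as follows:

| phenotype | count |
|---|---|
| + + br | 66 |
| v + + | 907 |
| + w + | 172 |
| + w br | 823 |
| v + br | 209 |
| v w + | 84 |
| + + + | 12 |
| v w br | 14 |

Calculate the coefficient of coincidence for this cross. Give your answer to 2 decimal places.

The two rarest classes, v w br and + + +, are the double crossovers. Comparing them with the parentals, only the v allele has switched, so v is the middle locus and the order is br – v – w.
br–v: (381 + 26)/2287 = 0.1780; v–w: (150 + 26)/2287 = 0.0770.
Expected DCO frequency = 0.1780 × 0.0770 ≈ 0.01371; observed = 26/2287 ≈ 0.01137.
Coefficient of coincidence = 0.01137/0.01371 ≈ 0.83.

0.83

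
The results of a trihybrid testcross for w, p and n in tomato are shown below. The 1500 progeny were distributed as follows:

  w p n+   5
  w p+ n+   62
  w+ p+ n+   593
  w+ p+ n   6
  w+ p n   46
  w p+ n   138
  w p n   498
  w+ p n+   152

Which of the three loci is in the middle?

n

The two most frequent reciprocal classes, w p n and w+ p+ n+, are the parental types, so the F1 was w p n / w+ p+ n+.
The two rarest classes, w p n+ and w+ p+ n, are the double crossovers. Comparing them with the parentals, only the n allele has switched, so n is the middle locus and the order is p – n – w.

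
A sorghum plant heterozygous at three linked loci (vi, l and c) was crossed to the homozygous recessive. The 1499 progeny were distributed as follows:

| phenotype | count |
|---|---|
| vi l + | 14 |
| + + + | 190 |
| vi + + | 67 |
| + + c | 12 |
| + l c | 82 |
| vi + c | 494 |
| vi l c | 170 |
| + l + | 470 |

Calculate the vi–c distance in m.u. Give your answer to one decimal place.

11.7 m.u.

The two most frequent reciprocal classes, + l + and vi + c, are the parental types, so the F1 was + l + / vi + c.
The two rarest classes, vi l + and + + c, are the double crossovers. Comparing them with the parentals, only the vi allele has switched, so vi is the middle locus and the order is c – vi – l.
Crossovers in the c–vi interval produce the single-crossover classes + l c and vi + + (82 + 67 = 149) plus the double crossovers (26).
RF(c–vi) = (149 + 26) / 1499 = 175/1499 = 0.1167 → 11.7 m.u.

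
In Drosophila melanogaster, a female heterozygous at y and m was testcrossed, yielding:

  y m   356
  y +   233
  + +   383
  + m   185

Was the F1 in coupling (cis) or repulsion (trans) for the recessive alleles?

The two most frequent classes are + + (383) and y m (356); these are the parental (non-recombinant) types.
So the F1 carried + + on one chromosome and y m on the other — the recessive alleles are on the same chromosome (cis / coupling).

cis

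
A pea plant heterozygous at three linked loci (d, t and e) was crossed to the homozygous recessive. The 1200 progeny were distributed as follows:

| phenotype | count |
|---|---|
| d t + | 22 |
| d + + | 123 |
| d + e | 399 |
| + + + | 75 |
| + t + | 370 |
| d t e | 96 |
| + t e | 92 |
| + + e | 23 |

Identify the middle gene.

d

The two most frequent reciprocal classes, d + e and + t +, are the parental types, so the F1 was d + e / + t +.
The two rarest classes, + + e and d t +, are the double crossovers. Comparing them with the parentals, only the d allele has switched, so d is the middle locus and the order is e – d – t.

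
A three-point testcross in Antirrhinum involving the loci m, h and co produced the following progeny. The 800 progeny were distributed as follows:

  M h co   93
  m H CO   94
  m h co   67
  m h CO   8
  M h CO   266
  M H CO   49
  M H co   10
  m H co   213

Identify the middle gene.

m

The two most frequent reciprocal classes, m H co and M h CO, are the parental types, so the F1 was m H co / M h CO.
The two rarest classes, M H co and m h CO, are the double crossovers. Comparing them with the parentals, only the m allele has switched, so m is the middle locus and the order is h – m – co.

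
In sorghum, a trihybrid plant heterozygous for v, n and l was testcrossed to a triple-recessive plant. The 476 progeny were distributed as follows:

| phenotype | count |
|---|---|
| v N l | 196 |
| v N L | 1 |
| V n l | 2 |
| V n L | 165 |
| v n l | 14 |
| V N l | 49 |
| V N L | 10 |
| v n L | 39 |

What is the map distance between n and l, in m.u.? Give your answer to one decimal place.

The two most frequent reciprocal classes, v N l and V n L, are the parental types, so the F1 was v N l / V n L.
The two rarest classes, v N L and V n l, are the double crossovers. Comparing them with the parentals, only the l allele has switched, so l is the middle locus and the order is n – l – v.
Crossovers in the n–l interval produce the single-crossover classes v n l and V N L (14 + 10 = 24) plus the double crossovers (3).
RF(n–l) = (24 + 3) / 476 = 27/476 = 0.0567 → 5.7 m.u.

5.7 m.u.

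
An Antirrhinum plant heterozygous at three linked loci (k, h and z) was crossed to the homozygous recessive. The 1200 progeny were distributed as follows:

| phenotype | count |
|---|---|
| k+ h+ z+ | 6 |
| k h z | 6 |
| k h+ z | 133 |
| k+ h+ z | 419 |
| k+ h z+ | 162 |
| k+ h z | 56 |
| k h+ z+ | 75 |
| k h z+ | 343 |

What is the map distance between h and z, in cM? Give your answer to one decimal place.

The two most frequent reciprocal classes, k+ h+ z and k h z+, are the parental types, so the F1 was k+ h+ z / k h z+.
The two rarest classes, k+ h+ z+ and k h z, are the double crossovers. Comparing them with the parentals, only the z allele has switched, so z is the middle locus and the order is k – z – h.
Crossovers in the z–h interval produce the single-crossover classes k+ h z and k h+ z+ (56 + 75 = 131) plus the double crossovers (12).
RF(z–h) = (131 + 12) / 1200 = 143/1200 = 0.1192 → 11.9 cM.

11.9 cM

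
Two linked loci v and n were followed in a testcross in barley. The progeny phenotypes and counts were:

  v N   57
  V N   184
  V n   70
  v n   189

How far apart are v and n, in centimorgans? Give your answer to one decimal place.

25.4 centimorgans

The two most frequent classes, V N (184) and v n (189), are the parental types, so the F1 was V N / v n.
The recombinant classes are V n and v N: 70 + 57 = 127.
Recombination frequency = 127/500 = 0.2540 ≈ 25.4%, i.e. 25.4 centimorgans.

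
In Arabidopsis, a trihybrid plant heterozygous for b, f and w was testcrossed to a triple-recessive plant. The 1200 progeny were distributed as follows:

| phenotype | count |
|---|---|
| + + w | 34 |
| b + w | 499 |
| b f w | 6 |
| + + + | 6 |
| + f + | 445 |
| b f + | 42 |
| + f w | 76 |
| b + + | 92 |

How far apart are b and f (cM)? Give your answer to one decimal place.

7.3 cM

The two most frequent reciprocal classes, + f + and b + w, are the parental types, so the F1 was + f + / b + w.
The two rarest classes, + + + and b f w, are the double crossovers. Comparing them with the parentals, only the f allele has switched, so f is the middle locus and the order is b – f – w.
Crossovers in the b–f interval produce the single-crossover classes b f + and + + w (42 + 34 = 76) plus the double crossovers (12).
RF(b–f) = (76 + 12) / 1200 = 88/1200 = 0.0733 → 7.3 cM.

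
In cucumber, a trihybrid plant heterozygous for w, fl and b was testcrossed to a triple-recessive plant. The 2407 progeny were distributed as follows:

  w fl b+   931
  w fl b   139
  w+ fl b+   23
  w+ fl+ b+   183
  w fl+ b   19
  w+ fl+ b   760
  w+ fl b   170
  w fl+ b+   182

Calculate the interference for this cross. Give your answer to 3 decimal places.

0.295

The two most frequent reciprocal classes, w fl b+ and w+ fl+ b, are the parental types, so the F1 was w fl b+ / w+ fl+ b.
The two rarest classes, w+ fl b+ and w fl+ b, are the double crossovers. Comparing them with the parentals, only the w allele has switched, so w is the middle locus and the order is b – w – fl.
b–w: (322 + 42)/2407 = 0.1512; w–fl: (352 + 42)/2407 = 0.1637.
Expected DCO frequency = 0.1512 × 0.1637 ≈ 0.02475; observed = 42/2407 ≈ 0.01745.
Coefficient of coincidence = 0.01745/0.02475 ≈ 0.705; interference = 1 − 0.705 = 0.295.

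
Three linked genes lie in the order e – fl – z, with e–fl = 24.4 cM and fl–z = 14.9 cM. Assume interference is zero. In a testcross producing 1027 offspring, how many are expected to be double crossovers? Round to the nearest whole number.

Map distances give recombination frequencies of 0.244 and 0.149 for the two intervals.
With no interference, expected double-crossover frequency = 0.244 × 0.149 = 0.03636.
Expected number = 0.03636 × 1027 = 37.34 ≈ 37.

37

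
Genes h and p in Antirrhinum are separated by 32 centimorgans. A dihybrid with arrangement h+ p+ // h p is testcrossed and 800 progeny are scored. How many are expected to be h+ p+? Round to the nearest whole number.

A map distance of 32 centimorgans corresponds to a recombination frequency of 0.320.
The F1 is h+ p+ / h p, so h+ p+ is a parental gamete class with expected frequency (1 − r)/2 = 0.680/2 = 0.3400.
Expected number = 0.3400 × 800 = 272.00 ≈ 272.

272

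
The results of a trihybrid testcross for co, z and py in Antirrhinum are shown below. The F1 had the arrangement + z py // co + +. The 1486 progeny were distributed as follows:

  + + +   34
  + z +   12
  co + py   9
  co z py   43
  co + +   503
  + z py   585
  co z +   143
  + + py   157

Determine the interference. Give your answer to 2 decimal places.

The two rarest classes, + z + and co + py, are the double crossovers. Comparing them with the parentals, only the py allele has switched, so py is the middle locus and the order is z – py – co.
z–py: (300 + 21)/1486 = 0.2160; py–co: (77 + 21)/1486 = 0.0659.
Expected DCO frequency = 0.2160 × 0.0659 ≈ 0.01423; observed = 21/1486 ≈ 0.01413.
Coefficient of coincidence = 0.01413/0.01423 ≈ 0.99; interference = 1 − 0.99 = 0.01.

0.01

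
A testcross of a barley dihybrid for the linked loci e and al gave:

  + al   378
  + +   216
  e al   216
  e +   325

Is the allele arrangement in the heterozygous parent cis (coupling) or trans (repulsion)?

trans

The two most frequent classes are + al (378) and e + (325); these are the parental (non-recombinant) types.
So the F1 carried + al on one chromosome and e + on the other — the recessive alleles are on opposite chromosomes (trans / repulsion).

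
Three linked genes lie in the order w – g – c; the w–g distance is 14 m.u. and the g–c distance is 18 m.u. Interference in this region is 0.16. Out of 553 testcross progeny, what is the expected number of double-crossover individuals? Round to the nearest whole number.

12

Map distances give recombination frequencies of 0.140 and 0.180 for the two intervals.
With interference 0.16 (so coincidence = 0.84), expected double-crossover frequency = 0.140 × 0.180 × 0.84 = 0.02117.
Expected number = 0.02117 × 553 = 11.71 ≈ 12.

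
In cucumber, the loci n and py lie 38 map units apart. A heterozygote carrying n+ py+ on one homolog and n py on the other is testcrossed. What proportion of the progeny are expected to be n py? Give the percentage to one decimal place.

A map distance of 38 map units corresponds to a recombination frequency of 0.380.
The F1 is n+ py+ / n py, so n py is a parental gamete class with expected frequency (1 − r)/2 = 0.620/2 = 0.3100.
That is 0.3100 = 31.0% of the progeny.

31.0%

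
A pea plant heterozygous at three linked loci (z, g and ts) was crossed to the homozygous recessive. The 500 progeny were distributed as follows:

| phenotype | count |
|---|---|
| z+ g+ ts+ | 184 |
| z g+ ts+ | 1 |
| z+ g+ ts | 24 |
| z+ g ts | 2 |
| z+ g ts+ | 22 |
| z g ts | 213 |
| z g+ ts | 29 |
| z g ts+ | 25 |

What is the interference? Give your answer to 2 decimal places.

The two most frequent reciprocal classes, z+ g+ ts+ and z g ts, are the parental types, so the F1 was z+ g+ ts+ / z g ts.
The two rarest classes, z g+ ts+ and z+ g ts, are the double crossovers. Comparing them with the parentals, only the z allele has switched, so z is the middle locus and the order is ts – z – g.
ts–z: (49 + 3)/500 = 0.1040; z–g: (51 + 3)/500 = 0.1080.
Expected DCO frequency = 0.1040 × 0.1080 ≈ 0.01123; observed = 3/500 ≈ 0.00600.
Coefficient of coincidence = 0.00600/0.01123 ≈ 0.53; interference = 1 − 0.53 = 0.47.

0.47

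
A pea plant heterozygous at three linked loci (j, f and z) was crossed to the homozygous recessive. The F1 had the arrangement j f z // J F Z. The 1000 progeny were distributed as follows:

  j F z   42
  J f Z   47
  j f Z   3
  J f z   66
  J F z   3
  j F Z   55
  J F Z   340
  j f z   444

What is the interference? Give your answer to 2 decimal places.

The two rarest classes, j f Z and J F z, are the double crossovers. Comparing them with the parentals, only the z allele has switched, so z is the middle locus and the order is j – z – f.
j–z: (121 + 6)/1000 = 0.1270; z–f: (89 + 6)/1000 = 0.0950.
Expected DCO frequency = 0.1270 × 0.0950 ≈ 0.01207; observed = 6/1000 ≈ 0.00600.
Coefficient of coincidence = 0.00600/0.01207 ≈ 0.50; interference = 1 − 0.50 = 0.50.

0.50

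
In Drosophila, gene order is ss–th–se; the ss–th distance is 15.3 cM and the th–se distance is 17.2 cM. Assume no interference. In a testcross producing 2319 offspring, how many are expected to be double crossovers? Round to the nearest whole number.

Map distances give recombination frequencies of 0.153 and 0.172 for the two intervals.
With no interference, expected double-crossover frequency = 0.153 × 0.172 = 0.02632.
Expected number = 0.02632 × 2319 = 61.03 ≈ 61.

61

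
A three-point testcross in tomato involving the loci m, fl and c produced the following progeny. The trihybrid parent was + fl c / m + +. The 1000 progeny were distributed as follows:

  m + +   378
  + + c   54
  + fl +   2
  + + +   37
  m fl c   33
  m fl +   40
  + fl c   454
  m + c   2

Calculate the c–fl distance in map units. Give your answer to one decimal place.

9.8 map units

The two rarest classes, + fl + and m + c, are the double crossovers. Comparing them with the parentals, only the c allele has switched, so c is the middle locus and the order is m – c – fl.
Crossovers in the c–fl interval produce the single-crossover classes + + c and m fl + (54 + 40 = 94) plus the double crossovers (4).
RF(c–fl) = (94 + 4) / 1000 = 98/1000 = 0.0980 → 9.8 map units.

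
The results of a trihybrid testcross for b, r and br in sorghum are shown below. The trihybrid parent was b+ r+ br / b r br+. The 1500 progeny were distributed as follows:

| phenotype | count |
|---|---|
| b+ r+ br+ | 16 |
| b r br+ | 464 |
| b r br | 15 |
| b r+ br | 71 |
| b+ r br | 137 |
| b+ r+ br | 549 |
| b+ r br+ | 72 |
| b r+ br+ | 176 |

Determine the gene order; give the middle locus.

The two rarest classes, b+ r+ br+ and b r br, are the double crossovers. Comparing them with the parentals, only the br allele has switched, so br is the middle locus and the order is b – br – r.

br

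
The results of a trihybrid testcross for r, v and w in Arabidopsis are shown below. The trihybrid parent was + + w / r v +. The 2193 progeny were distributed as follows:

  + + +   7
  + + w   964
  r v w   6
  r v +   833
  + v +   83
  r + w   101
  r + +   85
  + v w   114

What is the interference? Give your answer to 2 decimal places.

0.32

The two rarest classes, + + + and r v w, are the double crossovers. Comparing them with the parentals, only the w allele has switched, so w is the middle locus and the order is v – w – r.
v–w: (199 + 13)/2193 = 0.0967; w–r: (184 + 13)/2193 = 0.0898.
Expected DCO frequency = 0.0967 × 0.0898 ≈ 0.00868; observed = 13/2193 ≈ 0.00593.
Coefficient of coincidence = 0.00593/0.00868 ≈ 0.68; interference = 1 − 0.68 = 0.32.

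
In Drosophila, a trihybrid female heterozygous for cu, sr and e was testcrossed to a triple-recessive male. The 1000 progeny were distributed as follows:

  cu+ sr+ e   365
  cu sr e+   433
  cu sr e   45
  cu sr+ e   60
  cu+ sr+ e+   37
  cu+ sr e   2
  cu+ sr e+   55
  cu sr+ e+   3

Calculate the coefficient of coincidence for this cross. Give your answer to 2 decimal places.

The two most frequent reciprocal classes, cu+ sr+ e and cu sr e+, are the parental types, so the F1 was cu+ sr+ e / cu sr e+.
The two rarest classes, cu+ sr e and cu sr+ e+, are the double crossovers. Comparing them with the parentals, only the sr allele has switched, so sr is the middle locus and the order is e – sr – cu.
e–sr: (82 + 5)/1000 = 0.0870; sr–cu: (115 + 5)/1000 = 0.1200.
Expected DCO frequency = 0.0870 × 0.1200 ≈ 0.01044; observed = 5/1000 ≈ 0.00500.
Coefficient of coincidence = 0.00500/0.01044 ≈ 0.48.

0.48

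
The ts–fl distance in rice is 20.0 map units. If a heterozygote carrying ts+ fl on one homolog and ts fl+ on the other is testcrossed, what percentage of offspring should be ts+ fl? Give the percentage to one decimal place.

A map distance of 20.0 map units corresponds to a recombination frequency of 0.200.
The F1 is ts+ fl / ts fl+, so ts+ fl is a parental gamete class with expected frequency (1 − r)/2 = 0.800/2 = 0.4000.
That is 0.4000 = 40.0% of the progeny.

40.0%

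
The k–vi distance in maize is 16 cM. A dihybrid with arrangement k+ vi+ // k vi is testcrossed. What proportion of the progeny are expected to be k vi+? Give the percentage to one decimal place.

8.0%

A map distance of 16 cM corresponds to a recombination frequency of 0.160.
The F1 is k+ vi+ / k vi, so k vi+ is a recombinant gamete class with expected frequency r/2 = 0.160/2 = 0.0800.
That is 0.0800 = 8.0% of the progeny.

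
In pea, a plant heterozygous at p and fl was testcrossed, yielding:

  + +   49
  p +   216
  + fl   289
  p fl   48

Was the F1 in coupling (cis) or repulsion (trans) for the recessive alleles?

The two most frequent classes are + fl (289) and p + (216); these are the parental (non-recombinant) types.
So the F1 carried + fl on one chromosome and p + on the other — the recessive alleles are on opposite chromosomes (trans / repulsion).

trans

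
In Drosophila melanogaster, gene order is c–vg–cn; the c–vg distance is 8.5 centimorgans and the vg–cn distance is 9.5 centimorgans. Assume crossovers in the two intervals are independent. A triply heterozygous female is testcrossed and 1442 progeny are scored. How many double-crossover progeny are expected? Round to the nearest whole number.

12

Map distances give recombination frequencies of 0.085 and 0.095 for the two intervals.
With no interference, expected double-crossover frequency = 0.085 × 0.095 = 0.00808.
Expected number = 0.00808 × 1442 = 11.64 ≈ 12.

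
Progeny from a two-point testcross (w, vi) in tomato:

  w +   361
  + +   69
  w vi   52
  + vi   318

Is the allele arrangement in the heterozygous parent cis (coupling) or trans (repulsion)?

The two most frequent classes are + vi (318) and w + (361); these are the parental (non-recombinant) types.
So the F1 carried + vi on one chromosome and w + on the other — the recessive alleles are on opposite chromosomes (trans / repulsion).

trans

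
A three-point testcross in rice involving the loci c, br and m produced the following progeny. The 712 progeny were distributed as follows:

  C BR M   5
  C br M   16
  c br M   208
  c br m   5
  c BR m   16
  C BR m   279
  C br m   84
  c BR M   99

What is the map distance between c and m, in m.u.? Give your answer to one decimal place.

5.9 m.u.

The two most frequent reciprocal classes, c br M and C BR m, are the parental types, so the F1 was c br M / C BR m.
The two rarest classes, c br m and C BR M, are the double crossovers. Comparing them with the parentals, only the m allele has switched, so m is the middle locus and the order is c – m – br.
Crossovers in the c–m interval produce the single-crossover classes C br M and c BR m (16 + 16 = 32) plus the double crossovers (10).
RF(c–m) = (32 + 10) / 712 = 42/712 = 0.0590 → 5.9 m.u.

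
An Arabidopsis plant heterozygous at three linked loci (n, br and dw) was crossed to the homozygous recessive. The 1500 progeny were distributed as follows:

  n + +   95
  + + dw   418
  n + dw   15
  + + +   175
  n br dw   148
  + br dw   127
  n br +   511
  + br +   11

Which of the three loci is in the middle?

n

The two most frequent reciprocal classes, n br + and + + dw, are the parental types, so the F1 was n br + / + + dw.
The two rarest classes, + br + and n + dw, are the double crossovers. Comparing them with the parentals, only the n allele has switched, so n is the middle locus and the order is br – n – dw.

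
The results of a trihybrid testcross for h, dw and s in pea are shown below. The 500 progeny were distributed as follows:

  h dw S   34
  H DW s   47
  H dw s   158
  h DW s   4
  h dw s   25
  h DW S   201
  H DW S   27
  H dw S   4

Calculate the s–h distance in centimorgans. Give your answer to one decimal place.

12.0 centimorgans

The two most frequent reciprocal classes, H dw s and h DW S, are the parental types, so the F1 was H dw s / h DW S.
The two rarest classes, H dw S and h DW s, are the double crossovers. Comparing them with the parentals, only the s allele has switched, so s is the middle locus and the order is h – s – dw.
Crossovers in the h–s interval produce the single-crossover classes h dw s and H DW S (25 + 27 = 52) plus the double crossovers (8).
RF(h–s) = (52 + 8) / 500 = 60/500 = 0.1200 → 12.0 centimorgans.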